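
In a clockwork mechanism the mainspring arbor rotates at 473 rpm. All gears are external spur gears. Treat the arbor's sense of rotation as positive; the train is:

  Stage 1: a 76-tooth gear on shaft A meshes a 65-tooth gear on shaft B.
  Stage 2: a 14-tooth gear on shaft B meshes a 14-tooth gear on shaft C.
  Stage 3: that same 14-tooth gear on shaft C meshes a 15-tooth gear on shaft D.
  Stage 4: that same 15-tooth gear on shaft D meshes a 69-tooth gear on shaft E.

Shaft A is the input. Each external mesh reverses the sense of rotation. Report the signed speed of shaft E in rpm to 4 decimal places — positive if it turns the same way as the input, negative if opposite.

+112.2123 rpm (same as input, |ω| = 112.2123 rpm)

Stage 1 [76T→65T]: ω = 473.0000×76/65 = 553.0462 rpm, dir flips to −; running = −553.0462
Stage 2 [14T→14T]: ω = 553.0462×14/14 = 553.0462 rpm, dir flips to +; running = +553.0462
Stage 3 [14T→15T]: ω = 553.0462×14/15 = 516.1764 rpm, dir flips to −; running = −516.1764
Stage 4 [15T→69T]: ω = 516.1764×15/69 = 112.2123 rpm, dir flips to +; running = +112.2123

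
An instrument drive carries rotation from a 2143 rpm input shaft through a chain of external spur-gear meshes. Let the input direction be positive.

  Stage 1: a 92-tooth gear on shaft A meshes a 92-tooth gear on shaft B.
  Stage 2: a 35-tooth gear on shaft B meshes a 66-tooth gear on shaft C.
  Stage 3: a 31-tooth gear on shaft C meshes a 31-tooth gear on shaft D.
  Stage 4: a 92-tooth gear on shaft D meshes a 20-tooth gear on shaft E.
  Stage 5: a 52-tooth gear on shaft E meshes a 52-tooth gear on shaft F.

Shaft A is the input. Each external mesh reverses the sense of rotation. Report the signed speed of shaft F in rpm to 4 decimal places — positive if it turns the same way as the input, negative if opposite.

-5227.6212 rpm (opposite to input, |ω| = 5227.6212 rpm)

Stage 1 [92T→92T]: ω = 2143.0000×92/92 = 2143.0000 rpm, dir flips to −; running = −2143.0000
Stage 2 [35T→66T]: ω = 2143.0000×35/66 = 1136.4394 rpm, dir flips to +; running = +1136.4394
Stage 3 [31T→31T]: ω = 1136.4394×31/31 = 1136.4394 rpm, dir flips to −; running = −1136.4394
Stage 4 [92T→20T]: ω = 1136.4394×92/20 = 5227.6212 rpm, dir flips to +; running = +5227.6212
Stage 5 [52T→52T]: ω = 5227.6212×52/52 = 5227.6212 rpm, dir flips to −; running = −5227.6212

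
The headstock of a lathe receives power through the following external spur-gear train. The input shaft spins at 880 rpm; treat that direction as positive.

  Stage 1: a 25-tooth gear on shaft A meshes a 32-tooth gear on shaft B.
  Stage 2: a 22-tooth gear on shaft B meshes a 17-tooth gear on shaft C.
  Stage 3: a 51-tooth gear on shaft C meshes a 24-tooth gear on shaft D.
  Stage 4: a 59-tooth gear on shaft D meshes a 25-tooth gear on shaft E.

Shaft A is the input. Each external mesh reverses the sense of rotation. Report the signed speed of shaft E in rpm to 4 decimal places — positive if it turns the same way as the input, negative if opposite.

Stage 1 [25T→32T]: ω = 880.0000×25/32 = 687.5000 rpm, dir flips to −; running = −687.5000
Stage 2 [22T→17T]: ω = 687.5000×22/17 = 889.7059 rpm, dir flips to +; running = +889.7059
Stage 3 [51T→24T]: ω = 889.7059×51/24 = 1890.6250 rpm, dir flips to −; running = −1890.6250
Stage 4 [59T→25T]: ω = 1890.6250×59/25 = 4461.8750 rpm, dir flips to +; running = +4461.8750

+4461.8750 rpm (same as input, |ω| = 4461.8750 rpm)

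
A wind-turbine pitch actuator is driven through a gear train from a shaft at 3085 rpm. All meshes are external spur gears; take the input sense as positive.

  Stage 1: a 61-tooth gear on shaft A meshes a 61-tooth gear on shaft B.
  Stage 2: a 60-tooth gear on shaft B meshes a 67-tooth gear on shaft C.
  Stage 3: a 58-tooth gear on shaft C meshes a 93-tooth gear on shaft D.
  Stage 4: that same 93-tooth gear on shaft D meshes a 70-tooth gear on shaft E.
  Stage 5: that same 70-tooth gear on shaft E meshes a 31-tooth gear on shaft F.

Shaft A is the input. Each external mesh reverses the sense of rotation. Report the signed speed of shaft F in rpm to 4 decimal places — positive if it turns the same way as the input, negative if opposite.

Stage 1 [61T→61T]: ω = 3085.0000×61/61 = 3085.0000 rpm, dir flips to −; running = −3085.0000
Stage 2 [60T→67T]: ω = 3085.0000×60/67 = 2762.6866 rpm, dir flips to +; running = +2762.6866
Stage 3 [58T→93T]: ω = 2762.6866×58/93 = 1722.9658 rpm, dir flips to −; running = −1722.9658
Stage 4 [93T→70T]: ω = 1722.9658×93/70 = 2289.0832 rpm, dir flips to +; running = +2289.0832
Stage 5 [70T→31T]: ω = 2289.0832×70/31 = 5168.8974 rpm, dir flips to −; running = −5168.8974

-5168.8974 rpm (opposite to input, |ω| = 5168.8974 rpm)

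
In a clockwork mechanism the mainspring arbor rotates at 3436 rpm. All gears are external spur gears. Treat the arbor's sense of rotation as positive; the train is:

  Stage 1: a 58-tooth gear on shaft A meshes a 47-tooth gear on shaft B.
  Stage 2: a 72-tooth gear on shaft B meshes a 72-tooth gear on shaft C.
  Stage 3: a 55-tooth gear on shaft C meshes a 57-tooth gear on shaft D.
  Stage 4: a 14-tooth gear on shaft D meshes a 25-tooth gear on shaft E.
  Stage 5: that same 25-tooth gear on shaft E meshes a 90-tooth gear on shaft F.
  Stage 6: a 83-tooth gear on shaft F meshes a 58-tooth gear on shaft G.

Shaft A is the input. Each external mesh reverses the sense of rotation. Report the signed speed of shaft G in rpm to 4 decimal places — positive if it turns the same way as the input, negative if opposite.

+910.7659 rpm (same as input, |ω| = 910.7659 rpm)

Stage 1 [58T→47T]: ω = 3436.0000×58/47 = 4240.1702 rpm, dir flips to −; running = −4240.1702
Stage 2 [72T→72T]: ω = 4240.1702×72/72 = 4240.1702 rpm, dir flips to +; running = +4240.1702
Stage 3 [55T→57T]: ω = 4240.1702×55/57 = 4091.3923 rpm, dir flips to −; running = −4091.3923
Stage 4 [14T→25T]: ω = 4091.3923×14/25 = 2291.1797 rpm, dir flips to +; running = +2291.1797
Stage 5 [25T→90T]: ω = 2291.1797×25/90 = 636.4388 rpm, dir flips to −; running = −636.4388
Stage 6 [83T→58T]: ω = 636.4388×83/58 = 910.7659 rpm, dir flips to +; running = +910.7659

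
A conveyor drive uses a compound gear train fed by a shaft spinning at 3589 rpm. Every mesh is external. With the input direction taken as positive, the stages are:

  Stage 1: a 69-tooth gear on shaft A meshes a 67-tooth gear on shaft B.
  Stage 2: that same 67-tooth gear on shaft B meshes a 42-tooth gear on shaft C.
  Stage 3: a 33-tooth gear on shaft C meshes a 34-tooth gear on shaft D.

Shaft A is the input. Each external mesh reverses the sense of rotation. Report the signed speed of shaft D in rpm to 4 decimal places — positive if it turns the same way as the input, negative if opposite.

-5722.7962 rpm (opposite to input, |ω| = 5722.7962 rpm)

Stage 1 [69T→67T]: ω = 3589.0000×69/67 = 3696.1343 rpm, dir flips to −; running = −3696.1343
Stage 2 [67T→42T]: ω = 3696.1343×67/42 = 5896.2143 rpm, dir flips to +; running = +5896.2143
Stage 3 [33T→34T]: ω = 5896.2143×33/34 = 5722.7962 rpm, dir flips to −; running = −5722.7962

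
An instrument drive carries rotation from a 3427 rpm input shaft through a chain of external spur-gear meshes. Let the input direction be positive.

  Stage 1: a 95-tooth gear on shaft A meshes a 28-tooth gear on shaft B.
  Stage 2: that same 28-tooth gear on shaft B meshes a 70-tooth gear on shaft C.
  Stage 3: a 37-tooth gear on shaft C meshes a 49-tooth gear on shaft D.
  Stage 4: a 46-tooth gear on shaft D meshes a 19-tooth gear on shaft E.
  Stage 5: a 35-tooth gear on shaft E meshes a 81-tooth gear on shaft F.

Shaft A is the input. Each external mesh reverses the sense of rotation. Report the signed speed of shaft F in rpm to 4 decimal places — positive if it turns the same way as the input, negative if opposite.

Stage 1 [95T→28T]: ω = 3427.0000×95/28 = 11627.3214 rpm, dir flips to −; running = −11627.3214
Stage 2 [28T→70T]: ω = 11627.3214×28/70 = 4650.9286 rpm, dir flips to +; running = +4650.9286
Stage 3 [37T→49T]: ω = 4650.9286×37/49 = 3511.9257 rpm, dir flips to −; running = −3511.9257
Stage 4 [46T→19T]: ω = 3511.9257×46/19 = 8502.5569 rpm, dir flips to +; running = +8502.5569
Stage 5 [35T→81T]: ω = 8502.5569×35/81 = 3673.9443 rpm, dir flips to −; running = −3673.9443

-3673.9443 rpm (opposite to input, |ω| = 3673.9443 rpm)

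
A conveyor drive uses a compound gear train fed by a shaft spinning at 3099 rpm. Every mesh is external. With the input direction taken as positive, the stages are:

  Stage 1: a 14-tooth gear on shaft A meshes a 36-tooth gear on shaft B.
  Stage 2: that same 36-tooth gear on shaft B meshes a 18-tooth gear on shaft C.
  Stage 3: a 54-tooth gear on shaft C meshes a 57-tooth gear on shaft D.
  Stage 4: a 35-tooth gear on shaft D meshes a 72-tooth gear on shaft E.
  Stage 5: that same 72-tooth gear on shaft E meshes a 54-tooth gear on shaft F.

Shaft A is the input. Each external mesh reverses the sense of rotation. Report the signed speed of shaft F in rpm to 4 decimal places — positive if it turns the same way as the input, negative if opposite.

-1480.0292 rpm (opposite to input, |ω| = 1480.0292 rpm)

Stage 1 [14T→36T]: ω = 3099.0000×14/36 = 1205.1667 rpm, dir flips to −; running = −1205.1667
Stage 2 [36T→18T]: ω = 1205.1667×36/18 = 2410.3333 rpm, dir flips to +; running = +2410.3333
Stage 3 [54T→57T]: ω = 2410.3333×54/57 = 2283.4737 rpm, dir flips to −; running = −2283.4737
Stage 4 [35T→72T]: ω = 2283.4737×35/72 = 1110.0219 rpm, dir flips to +; running = +1110.0219
Stage 5 [72T→54T]: ω = 1110.0219×72/54 = 1480.0292 rpm, dir flips to −; running = −1480.0292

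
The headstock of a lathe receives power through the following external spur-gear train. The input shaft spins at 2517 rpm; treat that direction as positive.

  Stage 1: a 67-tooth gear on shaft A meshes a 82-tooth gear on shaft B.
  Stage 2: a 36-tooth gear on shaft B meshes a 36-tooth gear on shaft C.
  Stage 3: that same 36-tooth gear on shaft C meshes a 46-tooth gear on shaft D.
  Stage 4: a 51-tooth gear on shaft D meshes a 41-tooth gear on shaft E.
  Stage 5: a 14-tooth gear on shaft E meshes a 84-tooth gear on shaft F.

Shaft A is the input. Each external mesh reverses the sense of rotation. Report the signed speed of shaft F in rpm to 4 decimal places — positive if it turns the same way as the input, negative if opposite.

Stage 1 [67T→82T]: ω = 2517.0000×67/82 = 2056.5732 rpm, dir flips to −; running = −2056.5732
Stage 2 [36T→36T]: ω = 2056.5732×36/36 = 2056.5732 rpm, dir flips to +; running = +2056.5732
Stage 3 [36T→46T]: ω = 2056.5732×36/46 = 1609.4920 rpm, dir flips to −; running = −1609.4920
Stage 4 [51T→41T]: ω = 1609.4920×51/41 = 2002.0511 rpm, dir flips to +; running = +2002.0511
Stage 5 [14T→84T]: ω = 2002.0511×14/84 = 333.6752 rpm, dir flips to −; running = −333.6752

-333.6752 rpm (opposite to input, |ω| = 333.6752 rpm)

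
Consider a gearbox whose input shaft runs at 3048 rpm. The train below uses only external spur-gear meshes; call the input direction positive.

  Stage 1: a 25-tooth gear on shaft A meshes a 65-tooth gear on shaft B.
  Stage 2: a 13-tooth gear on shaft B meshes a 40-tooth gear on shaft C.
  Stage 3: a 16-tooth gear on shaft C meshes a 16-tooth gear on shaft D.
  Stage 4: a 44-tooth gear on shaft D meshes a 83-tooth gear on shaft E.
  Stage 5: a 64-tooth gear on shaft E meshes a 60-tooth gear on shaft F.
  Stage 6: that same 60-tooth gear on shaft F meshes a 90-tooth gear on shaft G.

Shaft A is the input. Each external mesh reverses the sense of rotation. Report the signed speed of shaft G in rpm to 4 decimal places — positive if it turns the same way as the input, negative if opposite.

+143.6273 rpm (same as input, |ω| = 143.6273 rpm)

Stage 1 [25T→65T]: ω = 3048.0000×25/65 = 1172.3077 rpm, dir flips to −; running = −1172.3077
Stage 2 [13T→40T]: ω = 1172.3077×13/40 = 381.0000 rpm, dir flips to +; running = +381.0000
Stage 3 [16T→16T]: ω = 381.0000×16/16 = 381.0000 rpm, dir flips to −; running = −381.0000
Stage 4 [44T→83T]: ω = 381.0000×44/83 = 201.9759 rpm, dir flips to +; running = +201.9759
Stage 5 [64T→60T]: ω = 201.9759×64/60 = 215.4410 rpm, dir flips to −; running = −215.4410
Stage 6 [60T→90T]: ω = 215.4410×60/90 = 143.6273 rpm, dir flips to +; running = +143.6273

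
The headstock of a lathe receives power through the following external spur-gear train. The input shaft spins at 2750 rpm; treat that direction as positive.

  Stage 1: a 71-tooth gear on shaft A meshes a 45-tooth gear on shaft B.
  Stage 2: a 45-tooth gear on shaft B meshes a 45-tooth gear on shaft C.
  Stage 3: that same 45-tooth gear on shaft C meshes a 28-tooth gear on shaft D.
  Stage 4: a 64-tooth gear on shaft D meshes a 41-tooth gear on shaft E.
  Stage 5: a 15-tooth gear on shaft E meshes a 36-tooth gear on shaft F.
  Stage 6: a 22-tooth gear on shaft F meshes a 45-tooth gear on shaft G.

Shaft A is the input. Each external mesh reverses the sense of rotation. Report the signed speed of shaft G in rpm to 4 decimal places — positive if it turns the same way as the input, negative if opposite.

Stage 1 [71T→45T]: ω = 2750.0000×71/45 = 4338.8889 rpm, dir flips to −; running = −4338.8889
Stage 2 [45T→45T]: ω = 4338.8889×45/45 = 4338.8889 rpm, dir flips to +; running = +4338.8889
Stage 3 [45T→28T]: ω = 4338.8889×45/28 = 6973.2143 rpm, dir flips to −; running = −6973.2143
Stage 4 [64T→41T]: ω = 6973.2143×64/41 = 10885.0174 rpm, dir flips to +; running = +10885.0174
Stage 5 [15T→36T]: ω = 10885.0174×15/36 = 4535.4239 rpm, dir flips to −; running = −4535.4239
Stage 6 [22T→45T]: ω = 4535.4239×22/45 = 2217.3184 rpm, dir flips to +; running = +2217.3184

+2217.3184 rpm (same as input, |ω| = 2217.3184 rpm)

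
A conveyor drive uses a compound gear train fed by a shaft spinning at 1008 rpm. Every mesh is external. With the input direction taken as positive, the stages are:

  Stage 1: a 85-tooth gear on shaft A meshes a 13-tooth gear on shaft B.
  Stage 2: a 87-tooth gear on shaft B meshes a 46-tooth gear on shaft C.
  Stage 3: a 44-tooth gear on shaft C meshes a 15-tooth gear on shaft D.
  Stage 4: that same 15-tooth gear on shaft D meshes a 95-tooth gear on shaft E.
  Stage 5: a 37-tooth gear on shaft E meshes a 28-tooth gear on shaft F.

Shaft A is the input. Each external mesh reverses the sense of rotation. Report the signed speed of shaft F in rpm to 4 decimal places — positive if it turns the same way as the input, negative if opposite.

Stage 1 [85T→13T]: ω = 1008.0000×85/13 = 6590.7692 rpm, dir flips to −; running = −6590.7692
Stage 2 [87T→46T]: ω = 6590.7692×87/46 = 12465.1505 rpm, dir flips to +; running = +12465.1505
Stage 3 [44T→15T]: ω = 12465.1505×44/15 = 36564.4415 rpm, dir flips to −; running = −36564.4415
Stage 4 [15T→95T]: ω = 36564.4415×15/95 = 5773.3329 rpm, dir flips to +; running = +5773.3329
Stage 5 [37T→28T]: ω = 5773.3329×37/28 = 7629.0470 rpm, dir flips to −; running = −7629.0470

-7629.0470 rpm (opposite to input, |ω| = 7629.0470 rpm)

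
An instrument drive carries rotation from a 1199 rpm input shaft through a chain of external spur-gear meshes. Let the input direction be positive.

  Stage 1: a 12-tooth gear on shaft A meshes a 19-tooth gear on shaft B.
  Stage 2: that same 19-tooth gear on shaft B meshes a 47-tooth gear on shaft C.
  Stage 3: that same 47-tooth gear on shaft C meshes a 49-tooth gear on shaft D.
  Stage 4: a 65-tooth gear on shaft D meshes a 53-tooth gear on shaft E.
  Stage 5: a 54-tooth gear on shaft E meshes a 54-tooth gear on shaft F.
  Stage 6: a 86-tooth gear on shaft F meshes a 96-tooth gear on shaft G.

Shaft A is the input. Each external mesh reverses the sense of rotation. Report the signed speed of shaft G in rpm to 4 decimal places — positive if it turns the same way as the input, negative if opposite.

+322.6035 rpm (same as input, |ω| = 322.6035 rpm)

Stage 1 [12T→19T]: ω = 1199.0000×12/19 = 757.2632 rpm, dir flips to −; running = −757.2632
Stage 2 [19T→47T]: ω = 757.2632×19/47 = 306.1277 rpm, dir flips to +; running = +306.1277
Stage 3 [47T→49T]: ω = 306.1277×47/49 = 293.6327 rpm, dir flips to −; running = −293.6327
Stage 4 [65T→53T]: ω = 293.6327×65/53 = 360.1155 rpm, dir flips to +; running = +360.1155
Stage 5 [54T→54T]: ω = 360.1155×54/54 = 360.1155 rpm, dir flips to −; running = −360.1155
Stage 6 [86T→96T]: ω = 360.1155×86/96 = 322.6035 rpm, dir flips to +; running = +322.6035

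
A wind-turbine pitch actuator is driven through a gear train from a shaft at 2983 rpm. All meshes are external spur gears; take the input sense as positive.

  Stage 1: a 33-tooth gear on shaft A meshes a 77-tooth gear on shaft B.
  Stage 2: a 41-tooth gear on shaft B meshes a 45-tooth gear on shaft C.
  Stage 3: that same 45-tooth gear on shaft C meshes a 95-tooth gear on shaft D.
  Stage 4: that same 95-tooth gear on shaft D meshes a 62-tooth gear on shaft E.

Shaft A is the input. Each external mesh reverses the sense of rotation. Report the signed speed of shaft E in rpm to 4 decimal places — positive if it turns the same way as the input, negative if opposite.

Stage 1 [33T→77T]: ω = 2983.0000×33/77 = 1278.4286 rpm, dir flips to −; running = −1278.4286
Stage 2 [41T→45T]: ω = 1278.4286×41/45 = 1164.7905 rpm, dir flips to +; running = +1164.7905
Stage 3 [45T→95T]: ω = 1164.7905×45/95 = 551.7429 rpm, dir flips to −; running = −551.7429
Stage 4 [95T→62T]: ω = 551.7429×95/62 = 845.4124 rpm, dir flips to +; running = +845.4124

+845.4124 rpm (same as input, |ω| = 845.4124 rpm)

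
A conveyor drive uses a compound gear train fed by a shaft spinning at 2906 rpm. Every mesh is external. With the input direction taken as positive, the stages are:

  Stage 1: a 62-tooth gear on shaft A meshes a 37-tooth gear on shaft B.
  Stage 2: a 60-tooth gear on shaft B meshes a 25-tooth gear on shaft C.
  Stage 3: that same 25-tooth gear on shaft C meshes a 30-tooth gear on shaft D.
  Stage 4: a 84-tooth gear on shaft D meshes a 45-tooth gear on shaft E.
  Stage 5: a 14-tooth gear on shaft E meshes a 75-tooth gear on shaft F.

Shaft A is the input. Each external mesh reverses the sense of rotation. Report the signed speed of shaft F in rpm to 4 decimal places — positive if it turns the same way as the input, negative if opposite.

-3393.5099 rpm (opposite to input, |ω| = 3393.5099 rpm)

Stage 1 [62T→37T]: ω = 2906.0000×62/37 = 4869.5135 rpm, dir flips to −; running = −4869.5135
Stage 2 [60T→25T]: ω = 4869.5135×60/25 = 11686.8324 rpm, dir flips to +; running = +11686.8324
Stage 3 [25T→30T]: ω = 11686.8324×25/30 = 9739.0270 rpm, dir flips to −; running = −9739.0270
Stage 4 [84T→45T]: ω = 9739.0270×84/45 = 18179.5171 rpm, dir flips to +; running = +18179.5171
Stage 5 [14T→75T]: ω = 18179.5171×14/75 = 3393.5099 rpm, dir flips to −; running = −3393.5099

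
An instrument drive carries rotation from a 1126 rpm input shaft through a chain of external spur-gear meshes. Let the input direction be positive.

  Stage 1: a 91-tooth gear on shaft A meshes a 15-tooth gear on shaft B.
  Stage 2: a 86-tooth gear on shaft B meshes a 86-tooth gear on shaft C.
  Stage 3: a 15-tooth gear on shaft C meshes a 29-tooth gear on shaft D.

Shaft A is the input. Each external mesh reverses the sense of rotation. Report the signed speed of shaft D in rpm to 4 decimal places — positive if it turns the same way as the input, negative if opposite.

Stage 1 [91T→15T]: ω = 1126.0000×91/15 = 6831.0667 rpm, dir flips to −; running = −6831.0667
Stage 2 [86T→86T]: ω = 6831.0667×86/86 = 6831.0667 rpm, dir flips to +; running = +6831.0667
Stage 3 [15T→29T]: ω = 6831.0667×15/29 = 3533.3103 rpm, dir flips to −; running = −3533.3103

-3533.3103 rpm (opposite to input, |ω| = 3533.3103 rpm)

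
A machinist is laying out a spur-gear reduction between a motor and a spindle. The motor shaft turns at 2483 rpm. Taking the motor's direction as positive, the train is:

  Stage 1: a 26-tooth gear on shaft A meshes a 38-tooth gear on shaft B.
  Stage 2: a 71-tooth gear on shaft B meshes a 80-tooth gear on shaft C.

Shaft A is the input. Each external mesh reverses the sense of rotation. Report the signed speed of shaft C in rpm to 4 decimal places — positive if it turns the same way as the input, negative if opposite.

Stage 1 [26T→38T]: ω = 2483.0000×26/38 = 1698.8947 rpm, dir flips to −; running = −1698.8947
Stage 2 [71T→80T]: ω = 1698.8947×71/80 = 1507.7691 rpm, dir flips to +; running = +1507.7691

+1507.7691 rpm (same as input, |ω| = 1507.7691 rpm)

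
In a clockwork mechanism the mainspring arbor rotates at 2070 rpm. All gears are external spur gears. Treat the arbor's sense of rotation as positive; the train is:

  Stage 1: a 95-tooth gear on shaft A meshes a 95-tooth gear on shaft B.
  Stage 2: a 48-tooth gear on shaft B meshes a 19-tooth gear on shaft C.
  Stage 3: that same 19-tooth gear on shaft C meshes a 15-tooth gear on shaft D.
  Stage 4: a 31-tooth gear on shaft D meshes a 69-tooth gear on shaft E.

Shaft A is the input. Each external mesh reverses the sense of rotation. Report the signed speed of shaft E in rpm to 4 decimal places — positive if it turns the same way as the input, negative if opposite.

+2976.0000 rpm (same as input, |ω| = 2976.0000 rpm)

Stage 1 [95T→95T]: ω = 2070.0000×95/95 = 2070.0000 rpm, dir flips to −; running = −2070.0000
Stage 2 [48T→19T]: ω = 2070.0000×48/19 = 5229.4737 rpm, dir flips to +; running = +5229.4737
Stage 3 [19T→15T]: ω = 5229.4737×19/15 = 6624.0000 rpm, dir flips to −; running = −6624.0000
Stage 4 [31T→69T]: ω = 6624.0000×31/69 = 2976.0000 rpm, dir flips to +; running = +2976.0000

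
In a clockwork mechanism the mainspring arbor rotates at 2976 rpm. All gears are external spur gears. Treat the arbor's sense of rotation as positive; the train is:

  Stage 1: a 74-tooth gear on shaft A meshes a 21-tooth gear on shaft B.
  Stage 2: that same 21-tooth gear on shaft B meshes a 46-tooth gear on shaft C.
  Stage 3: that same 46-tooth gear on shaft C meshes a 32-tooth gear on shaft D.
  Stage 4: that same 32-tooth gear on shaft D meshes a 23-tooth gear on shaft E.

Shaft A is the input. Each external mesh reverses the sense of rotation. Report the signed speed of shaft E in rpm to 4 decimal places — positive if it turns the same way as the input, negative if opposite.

Stage 1 [74T→21T]: ω = 2976.0000×74/21 = 10486.8571 rpm, dir flips to −; running = −10486.8571
Stage 2 [21T→46T]: ω = 10486.8571×21/46 = 4787.4783 rpm, dir flips to +; running = +4787.4783
Stage 3 [46T→32T]: ω = 4787.4783×46/32 = 6882.0000 rpm, dir flips to −; running = −6882.0000
Stage 4 [32T→23T]: ω = 6882.0000×32/23 = 9574.9565 rpm, dir flips to +; running = +9574.9565

+9574.9565 rpm (same as input, |ω| = 9574.9565 rpm)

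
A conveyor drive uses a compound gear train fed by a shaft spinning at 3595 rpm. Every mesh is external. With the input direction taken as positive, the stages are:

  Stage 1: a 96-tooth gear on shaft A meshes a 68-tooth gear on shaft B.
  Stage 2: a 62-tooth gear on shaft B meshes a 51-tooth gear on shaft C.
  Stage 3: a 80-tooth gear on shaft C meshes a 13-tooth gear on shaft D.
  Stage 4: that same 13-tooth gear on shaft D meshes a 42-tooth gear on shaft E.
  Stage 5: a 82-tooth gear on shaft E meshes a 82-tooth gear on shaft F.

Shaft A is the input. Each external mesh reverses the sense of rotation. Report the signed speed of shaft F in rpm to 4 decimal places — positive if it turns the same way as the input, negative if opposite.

Stage 1 [96T→68T]: ω = 3595.0000×96/68 = 5075.2941 rpm, dir flips to −; running = −5075.2941
Stage 2 [62T→51T]: ω = 5075.2941×62/51 = 6169.9654 rpm, dir flips to +; running = +6169.9654
Stage 3 [80T→13T]: ω = 6169.9654×80/13 = 37969.0178 rpm, dir flips to −; running = −37969.0178
Stage 4 [13T→42T]: ω = 37969.0178×13/42 = 11752.3150 rpm, dir flips to +; running = +11752.3150
Stage 5 [82T→82T]: ω = 11752.3150×82/82 = 11752.3150 rpm, dir flips to −; running = −11752.3150

-11752.3150 rpm (opposite to input, |ω| = 11752.3150 rpm)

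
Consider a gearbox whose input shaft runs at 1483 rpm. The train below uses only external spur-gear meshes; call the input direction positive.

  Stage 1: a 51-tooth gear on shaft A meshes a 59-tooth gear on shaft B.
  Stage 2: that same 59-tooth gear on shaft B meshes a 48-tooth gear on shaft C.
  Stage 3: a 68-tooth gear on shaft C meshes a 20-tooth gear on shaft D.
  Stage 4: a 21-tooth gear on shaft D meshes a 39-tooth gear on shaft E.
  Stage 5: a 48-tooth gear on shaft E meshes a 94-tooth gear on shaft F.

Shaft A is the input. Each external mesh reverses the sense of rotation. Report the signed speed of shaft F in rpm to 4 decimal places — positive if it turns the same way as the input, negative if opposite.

-1473.0486 rpm (opposite to input, |ω| = 1473.0486 rpm)

Stage 1 [51T→59T]: ω = 1483.0000×51/59 = 1281.9153 rpm, dir flips to −; running = −1281.9153
Stage 2 [59T→48T]: ω = 1281.9153×59/48 = 1575.6875 rpm, dir flips to +; running = +1575.6875
Stage 3 [68T→20T]: ω = 1575.6875×68/20 = 5357.3375 rpm, dir flips to −; running = −5357.3375
Stage 4 [21T→39T]: ω = 5357.3375×21/39 = 2884.7202 rpm, dir flips to +; running = +2884.7202
Stage 5 [48T→94T]: ω = 2884.7202×48/94 = 1473.0486 rpm, dir flips to −; running = −1473.0486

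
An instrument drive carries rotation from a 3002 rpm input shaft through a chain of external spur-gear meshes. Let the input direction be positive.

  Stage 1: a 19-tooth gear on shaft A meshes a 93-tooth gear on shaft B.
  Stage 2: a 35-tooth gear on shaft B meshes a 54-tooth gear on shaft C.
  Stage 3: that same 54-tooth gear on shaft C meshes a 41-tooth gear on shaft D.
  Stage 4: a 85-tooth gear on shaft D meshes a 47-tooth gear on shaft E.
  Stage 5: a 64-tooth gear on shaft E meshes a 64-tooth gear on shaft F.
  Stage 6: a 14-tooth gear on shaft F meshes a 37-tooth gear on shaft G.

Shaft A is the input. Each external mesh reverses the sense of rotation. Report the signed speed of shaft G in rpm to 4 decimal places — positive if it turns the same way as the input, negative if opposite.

Stage 1 [19T→93T]: ω = 3002.0000×19/93 = 613.3118 rpm, dir flips to −; running = −613.3118
Stage 2 [35T→54T]: ω = 613.3118×35/54 = 397.5169 rpm, dir flips to +; running = +397.5169
Stage 3 [54T→41T]: ω = 397.5169×54/41 = 523.5589 rpm, dir flips to −; running = −523.5589
Stage 4 [85T→47T]: ω = 523.5589×85/47 = 946.8618 rpm, dir flips to +; running = +946.8618
Stage 5 [64T→64T]: ω = 946.8618×64/64 = 946.8618 rpm, dir flips to −; running = −946.8618
Stage 6 [14T→37T]: ω = 946.8618×14/37 = 358.2720 rpm, dir flips to +; running = +358.2720

+358.2720 rpm (same as input, |ω| = 358.2720 rpm)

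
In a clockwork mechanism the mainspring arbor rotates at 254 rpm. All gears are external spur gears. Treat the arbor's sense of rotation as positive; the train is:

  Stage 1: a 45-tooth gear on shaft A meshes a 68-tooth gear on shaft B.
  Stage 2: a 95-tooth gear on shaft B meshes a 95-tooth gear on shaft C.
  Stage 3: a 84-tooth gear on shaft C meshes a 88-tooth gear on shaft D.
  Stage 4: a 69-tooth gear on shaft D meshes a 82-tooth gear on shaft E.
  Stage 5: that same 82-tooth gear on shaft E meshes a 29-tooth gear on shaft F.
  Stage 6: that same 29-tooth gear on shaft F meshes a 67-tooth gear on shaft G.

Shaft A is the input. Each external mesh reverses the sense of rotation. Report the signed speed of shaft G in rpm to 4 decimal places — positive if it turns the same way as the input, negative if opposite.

+165.2373 rpm (same as input, |ω| = 165.2373 rpm)

Stage 1 [45T→68T]: ω = 254.0000×45/68 = 168.0882 rpm, dir flips to −; running = −168.0882
Stage 2 [95T→95T]: ω = 168.0882×95/95 = 168.0882 rpm, dir flips to +; running = +168.0882
Stage 3 [84T→88T]: ω = 168.0882×84/88 = 160.4479 rpm, dir flips to −; running = −160.4479
Stage 4 [69T→82T]: ω = 160.4479×69/82 = 135.0110 rpm, dir flips to +; running = +135.0110
Stage 5 [82T→29T]: ω = 135.0110×82/29 = 381.7553 rpm, dir flips to −; running = −381.7553
Stage 6 [29T→67T]: ω = 381.7553×29/67 = 165.2373 rpm, dir flips to +; running = +165.2373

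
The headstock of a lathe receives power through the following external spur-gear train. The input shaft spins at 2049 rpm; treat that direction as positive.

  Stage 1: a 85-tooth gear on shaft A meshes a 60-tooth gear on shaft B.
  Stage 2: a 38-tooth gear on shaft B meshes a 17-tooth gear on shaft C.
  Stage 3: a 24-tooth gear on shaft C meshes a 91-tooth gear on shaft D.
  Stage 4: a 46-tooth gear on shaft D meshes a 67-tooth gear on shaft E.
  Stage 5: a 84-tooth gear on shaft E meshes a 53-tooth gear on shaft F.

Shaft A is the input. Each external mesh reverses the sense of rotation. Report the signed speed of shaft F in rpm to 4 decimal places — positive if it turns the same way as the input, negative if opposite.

Stage 1 [85T→60T]: ω = 2049.0000×85/60 = 2902.7500 rpm, dir flips to −; running = −2902.7500
Stage 2 [38T→17T]: ω = 2902.7500×38/17 = 6488.5000 rpm, dir flips to +; running = +6488.5000
Stage 3 [24T→91T]: ω = 6488.5000×24/91 = 1711.2527 rpm, dir flips to −; running = −1711.2527
Stage 4 [46T→67T]: ω = 1711.2527×46/67 = 1174.8899 rpm, dir flips to +; running = +1174.8899
Stage 5 [84T→53T]: ω = 1174.8899×84/53 = 1862.0897 rpm, dir flips to −; running = −1862.0897

-1862.0897 rpm (opposite to input, |ω| = 1862.0897 rpm)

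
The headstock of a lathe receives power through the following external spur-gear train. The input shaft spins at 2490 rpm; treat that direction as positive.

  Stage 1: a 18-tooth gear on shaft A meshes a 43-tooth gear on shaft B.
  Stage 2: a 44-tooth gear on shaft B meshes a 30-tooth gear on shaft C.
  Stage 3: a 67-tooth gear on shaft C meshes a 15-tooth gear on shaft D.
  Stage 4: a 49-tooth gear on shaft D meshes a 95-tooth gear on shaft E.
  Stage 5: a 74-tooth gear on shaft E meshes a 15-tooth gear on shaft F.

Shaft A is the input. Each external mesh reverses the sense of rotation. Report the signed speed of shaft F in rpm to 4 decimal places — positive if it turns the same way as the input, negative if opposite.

-17375.2594 rpm (opposite to input, |ω| = 17375.2594 rpm)

Stage 1 [18T→43T]: ω = 2490.0000×18/43 = 1042.3256 rpm, dir flips to −; running = −1042.3256
Stage 2 [44T→30T]: ω = 1042.3256×44/30 = 1528.7442 rpm, dir flips to +; running = +1528.7442
Stage 3 [67T→15T]: ω = 1528.7442×67/15 = 6828.3907 rpm, dir flips to −; running = −6828.3907
Stage 4 [49T→95T]: ω = 6828.3907×49/95 = 3522.0120 rpm, dir flips to +; running = +3522.0120
Stage 5 [74T→15T]: ω = 3522.0120×74/15 = 17375.2594 rpm, dir flips to −; running = −17375.2594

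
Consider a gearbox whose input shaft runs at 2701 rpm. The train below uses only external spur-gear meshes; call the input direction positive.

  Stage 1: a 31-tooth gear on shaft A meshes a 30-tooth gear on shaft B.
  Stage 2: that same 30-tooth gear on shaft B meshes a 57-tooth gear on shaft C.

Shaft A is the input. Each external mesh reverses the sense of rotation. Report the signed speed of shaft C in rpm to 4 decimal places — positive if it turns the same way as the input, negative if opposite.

+1468.9649 rpm (same as input, |ω| = 1468.9649 rpm)

Stage 1 [31T→30T]: ω = 2701.0000×31/30 = 2791.0333 rpm, dir flips to −; running = −2791.0333
Stage 2 [30T→57T]: ω = 2791.0333×30/57 = 1468.9649 rpm, dir flips to +; running = +1468.9649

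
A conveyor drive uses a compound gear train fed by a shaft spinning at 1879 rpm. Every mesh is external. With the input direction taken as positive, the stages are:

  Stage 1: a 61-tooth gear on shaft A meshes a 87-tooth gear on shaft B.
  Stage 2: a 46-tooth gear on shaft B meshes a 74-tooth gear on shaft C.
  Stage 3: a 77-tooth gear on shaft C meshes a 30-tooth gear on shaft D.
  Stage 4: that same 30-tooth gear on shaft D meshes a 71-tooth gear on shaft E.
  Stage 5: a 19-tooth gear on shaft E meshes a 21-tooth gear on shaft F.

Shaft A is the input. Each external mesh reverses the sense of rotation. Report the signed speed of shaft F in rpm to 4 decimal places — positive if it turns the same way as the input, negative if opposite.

Stage 1 [61T→87T]: ω = 1879.0000×61/87 = 1317.4598 rpm, dir flips to −; running = −1317.4598
Stage 2 [46T→74T]: ω = 1317.4598×46/74 = 818.9615 rpm, dir flips to +; running = +818.9615
Stage 3 [77T→30T]: ω = 818.9615×77/30 = 2102.0011 rpm, dir flips to −; running = −2102.0011
Stage 4 [30T→71T]: ω = 2102.0011×30/71 = 888.1695 rpm, dir flips to +; running = +888.1695
Stage 5 [19T→21T]: ω = 888.1695×19/21 = 803.5819 rpm, dir flips to −; running = −803.5819

-803.5819 rpm (opposite to input, |ω| = 803.5819 rpm)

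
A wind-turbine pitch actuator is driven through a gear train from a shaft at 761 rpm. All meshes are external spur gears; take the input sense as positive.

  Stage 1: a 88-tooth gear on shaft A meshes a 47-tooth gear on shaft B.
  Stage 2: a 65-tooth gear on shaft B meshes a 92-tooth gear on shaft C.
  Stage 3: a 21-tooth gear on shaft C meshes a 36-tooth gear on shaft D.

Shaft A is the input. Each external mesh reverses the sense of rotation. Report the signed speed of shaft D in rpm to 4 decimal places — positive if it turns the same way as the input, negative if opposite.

Stage 1 [88T→47T]: ω = 761.0000×88/47 = 1424.8511 rpm, dir flips to −; running = −1424.8511
Stage 2 [65T→92T]: ω = 1424.8511×65/92 = 1006.6883 rpm, dir flips to +; running = +1006.6883
Stage 3 [21T→36T]: ω = 1006.6883×21/36 = 587.2348 rpm, dir flips to −; running = −587.2348

-587.2348 rpm (opposite to input, |ω| = 587.2348 rpm)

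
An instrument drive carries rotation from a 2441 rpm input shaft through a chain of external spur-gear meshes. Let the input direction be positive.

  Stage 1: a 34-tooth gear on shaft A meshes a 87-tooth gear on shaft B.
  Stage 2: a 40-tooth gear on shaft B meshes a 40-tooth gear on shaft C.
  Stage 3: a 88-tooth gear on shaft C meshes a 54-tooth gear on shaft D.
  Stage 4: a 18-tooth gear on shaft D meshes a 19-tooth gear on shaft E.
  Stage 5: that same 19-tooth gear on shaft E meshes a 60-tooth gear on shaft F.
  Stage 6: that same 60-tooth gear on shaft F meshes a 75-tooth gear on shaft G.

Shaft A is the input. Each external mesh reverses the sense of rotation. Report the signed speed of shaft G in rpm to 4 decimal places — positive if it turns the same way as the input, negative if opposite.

+373.1020 rpm (same as input, |ω| = 373.1020 rpm)

Stage 1 [34T→87T]: ω = 2441.0000×34/87 = 953.9540 rpm, dir flips to −; running = −953.9540
Stage 2 [40T→40T]: ω = 953.9540×40/40 = 953.9540 rpm, dir flips to +; running = +953.9540
Stage 3 [88T→54T]: ω = 953.9540×88/54 = 1554.5917 rpm, dir flips to −; running = −1554.5917
Stage 4 [18T→19T]: ω = 1554.5917×18/19 = 1472.7711 rpm, dir flips to +; running = +1472.7711
Stage 5 [19T→60T]: ω = 1472.7711×19/60 = 466.3775 rpm, dir flips to −; running = −466.3775
Stage 6 [60T→75T]: ω = 466.3775×60/75 = 373.1020 rpm, dir flips to +; running = +373.1020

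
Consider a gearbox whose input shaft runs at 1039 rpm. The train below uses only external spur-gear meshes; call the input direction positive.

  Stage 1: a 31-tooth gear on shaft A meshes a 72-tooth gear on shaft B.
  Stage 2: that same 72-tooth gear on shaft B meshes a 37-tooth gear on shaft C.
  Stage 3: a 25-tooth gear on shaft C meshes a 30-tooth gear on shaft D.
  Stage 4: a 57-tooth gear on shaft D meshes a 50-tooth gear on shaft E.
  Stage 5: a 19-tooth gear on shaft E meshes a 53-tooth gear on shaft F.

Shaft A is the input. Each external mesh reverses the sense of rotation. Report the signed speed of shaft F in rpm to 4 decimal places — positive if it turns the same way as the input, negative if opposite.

-296.4673 rpm (opposite to input, |ω| = 296.4673 rpm)

Stage 1 [31T→72T]: ω = 1039.0000×31/72 = 447.3472 rpm, dir flips to −; running = −447.3472
Stage 2 [72T→37T]: ω = 447.3472×72/37 = 870.5135 rpm, dir flips to +; running = +870.5135
Stage 3 [25T→30T]: ω = 870.5135×25/30 = 725.4279 rpm, dir flips to −; running = −725.4279
Stage 4 [57T→50T]: ω = 725.4279×57/50 = 826.9878 rpm, dir flips to +; running = +826.9878
Stage 5 [19T→53T]: ω = 826.9878×19/53 = 296.4673 rpm, dir flips to −; running = −296.4673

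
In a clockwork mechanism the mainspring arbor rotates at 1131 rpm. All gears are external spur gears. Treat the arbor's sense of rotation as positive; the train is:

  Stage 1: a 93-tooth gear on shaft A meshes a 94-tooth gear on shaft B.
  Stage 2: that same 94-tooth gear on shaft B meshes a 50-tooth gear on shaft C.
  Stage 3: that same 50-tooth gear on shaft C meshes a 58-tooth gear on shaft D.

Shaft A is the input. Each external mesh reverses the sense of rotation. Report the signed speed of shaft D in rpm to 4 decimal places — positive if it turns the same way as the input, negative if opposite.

-1813.5000 rpm (opposite to input, |ω| = 1813.5000 rpm)

Stage 1 [93T→94T]: ω = 1131.0000×93/94 = 1118.9681 rpm, dir flips to −; running = −1118.9681
Stage 2 [94T→50T]: ω = 1118.9681×94/50 = 2103.6600 rpm, dir flips to +; running = +2103.6600
Stage 3 [50T→58T]: ω = 2103.6600×50/58 = 1813.5000 rpm, dir flips to −; running = −1813.5000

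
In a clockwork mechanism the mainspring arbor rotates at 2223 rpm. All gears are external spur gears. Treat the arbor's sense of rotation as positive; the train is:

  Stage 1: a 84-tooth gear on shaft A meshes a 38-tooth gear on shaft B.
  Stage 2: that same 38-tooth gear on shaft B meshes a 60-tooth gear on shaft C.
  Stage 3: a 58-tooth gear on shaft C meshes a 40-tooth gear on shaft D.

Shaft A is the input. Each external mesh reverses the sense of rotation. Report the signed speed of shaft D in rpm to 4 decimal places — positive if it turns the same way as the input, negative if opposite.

-4512.6900 rpm (opposite to input, |ω| = 4512.6900 rpm)

Stage 1 [84T→38T]: ω = 2223.0000×84/38 = 4914.0000 rpm, dir flips to −; running = −4914.0000
Stage 2 [38T→60T]: ω = 4914.0000×38/60 = 3112.2000 rpm, dir flips to +; running = +3112.2000
Stage 3 [58T→40T]: ω = 3112.2000×58/40 = 4512.6900 rpm, dir flips to −; running = −4512.6900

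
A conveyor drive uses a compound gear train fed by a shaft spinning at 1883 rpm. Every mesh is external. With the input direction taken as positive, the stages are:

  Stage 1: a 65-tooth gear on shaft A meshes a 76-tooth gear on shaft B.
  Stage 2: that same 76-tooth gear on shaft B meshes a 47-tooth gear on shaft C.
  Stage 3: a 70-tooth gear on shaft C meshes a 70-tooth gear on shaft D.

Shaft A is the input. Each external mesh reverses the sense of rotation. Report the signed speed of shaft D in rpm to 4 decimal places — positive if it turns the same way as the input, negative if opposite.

Stage 1 [65T→76T]: ω = 1883.0000×65/76 = 1610.4605 rpm, dir flips to −; running = −1610.4605
Stage 2 [76T→47T]: ω = 1610.4605×76/47 = 2604.1489 rpm, dir flips to +; running = +2604.1489
Stage 3 [70T→70T]: ω = 2604.1489×70/70 = 2604.1489 rpm, dir flips to −; running = −2604.1489

-2604.1489 rpm (opposite to input, |ω| = 2604.1489 rpm)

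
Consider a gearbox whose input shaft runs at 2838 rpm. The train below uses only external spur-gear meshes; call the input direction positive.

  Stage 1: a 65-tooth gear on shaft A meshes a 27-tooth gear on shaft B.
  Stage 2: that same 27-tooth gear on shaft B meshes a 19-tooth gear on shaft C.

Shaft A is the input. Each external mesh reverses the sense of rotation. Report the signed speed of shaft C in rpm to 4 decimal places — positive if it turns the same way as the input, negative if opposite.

Stage 1 [65T→27T]: ω = 2838.0000×65/27 = 6832.2222 rpm, dir flips to −; running = −6832.2222
Stage 2 [27T→19T]: ω = 6832.2222×27/19 = 9708.9474 rpm, dir flips to +; running = +9708.9474

+9708.9474 rpm (same as input, |ω| = 9708.9474 rpm)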